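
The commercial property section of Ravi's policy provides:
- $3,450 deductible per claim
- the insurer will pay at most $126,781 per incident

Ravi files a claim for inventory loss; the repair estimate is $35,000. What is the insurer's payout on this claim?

Less the $3,450 deductible: $35,000 − $3,450 = $31,550.
That's under the $126,781 cap, so the insurer reimburses the full $31,550.

$31,550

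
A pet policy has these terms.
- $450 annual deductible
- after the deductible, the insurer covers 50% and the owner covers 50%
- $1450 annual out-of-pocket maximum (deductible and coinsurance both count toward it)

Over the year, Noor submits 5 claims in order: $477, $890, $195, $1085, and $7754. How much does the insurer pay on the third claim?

$97.50

#1 ($477): $450 to deductible, leaving $27; owner's 50% is $13.50. Owner owes $463.50 (running OOP $463.50). Plan pays $477 − $463.50 = $13.50.
#2 ($890): 50% coinsurance on $890 = $445. Cost to owner: $445. OOP to date $908.50. Plan pays $890 − $445 = $445.
#3 ($195): deductible met; 50% of $195 = $97.50. Owner pays $97.50; OOP now $1006. Plan pays $195 − $97.50 = $97.50.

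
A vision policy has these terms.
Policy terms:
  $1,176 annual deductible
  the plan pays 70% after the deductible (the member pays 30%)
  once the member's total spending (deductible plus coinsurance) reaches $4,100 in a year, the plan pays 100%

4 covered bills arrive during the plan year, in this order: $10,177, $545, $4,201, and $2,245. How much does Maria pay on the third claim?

$60.20

Claim 1 — $10,177: $1,176 to deductible, leaving $9,001; 30% of $9,001 = $2,700.30. Member pays $3,876.30; OOP now $3,876.30.
Claim 2 — $545: 30% coinsurance on $545 = $163.50. Member owes $163.50 (running OOP $4,039.80).
Claim 3 — $4,201: deductible already satisfied, so member's share is 30% × $4,201 = $1,260.30. That would push OOP to $5,300.10, over the $4,100 cap, so member pays $4,100 − $4,039.80 = $60.20.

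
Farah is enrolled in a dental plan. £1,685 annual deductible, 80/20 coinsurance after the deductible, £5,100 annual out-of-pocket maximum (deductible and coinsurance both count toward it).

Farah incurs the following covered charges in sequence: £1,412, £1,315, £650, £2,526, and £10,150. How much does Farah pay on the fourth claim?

£505.20

#1 (£1,412): fully absorbed by the deductible. Cost to patient: £1,412. OOP to date £1,412.
#2 (£1,315): £273 to deductible, leaving £1,042; 20% of £1,042 = £208.40. Cost to patient: £481.40. OOP to date £1,893.40.
#3 (£650): deductible met; 20% of £650 = £130. Cost to patient: £130. OOP to date £2,023.40.
#4 (£2,526): 20% coinsurance on £2,526 = £505.20. Patient owes £505.20 (running OOP £2,528.60).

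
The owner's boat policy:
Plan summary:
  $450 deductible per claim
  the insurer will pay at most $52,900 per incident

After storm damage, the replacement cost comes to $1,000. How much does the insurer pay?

After the deductible, $1,000 − $450 = $550 remains.
$550 ≤ $52,900, so the limit doesn't bind; insurer pays $550.

$550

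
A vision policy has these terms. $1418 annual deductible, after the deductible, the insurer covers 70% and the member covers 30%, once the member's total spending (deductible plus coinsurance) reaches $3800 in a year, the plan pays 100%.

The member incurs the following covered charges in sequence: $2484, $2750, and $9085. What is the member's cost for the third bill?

Claim 1 ($2484): $1418 to deductible, leaving $1066; coinsurance $1066 × 30% = $319.80. Member owes $1737.80 (running OOP $1737.80).
Claim 2 ($2750): deductible met; 30% of $2750 = $825. Member pays $825; OOP now $2562.80.
Claim 3 ($9085): deductible met; 30% of $9085 = $2725.50. OOP would hit $5288.30 > $3800, so the cap limits the member to $3800 − $2562.80 = $1237.20.

$1237.20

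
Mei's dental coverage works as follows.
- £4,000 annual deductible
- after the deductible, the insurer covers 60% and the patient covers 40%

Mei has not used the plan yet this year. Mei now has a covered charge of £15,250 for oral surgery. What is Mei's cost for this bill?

£8,500

The full £4,000 deductible is still open; £4,000 of this bill applies to it.
After the £4,000 deductible portion, £15,250 − £4,000 = £11,250 is subject to coinsurance.
40% of £11,250 = £4,500 falls to the patient.
So the patient owes £4,000 + £4,500 = £8,500.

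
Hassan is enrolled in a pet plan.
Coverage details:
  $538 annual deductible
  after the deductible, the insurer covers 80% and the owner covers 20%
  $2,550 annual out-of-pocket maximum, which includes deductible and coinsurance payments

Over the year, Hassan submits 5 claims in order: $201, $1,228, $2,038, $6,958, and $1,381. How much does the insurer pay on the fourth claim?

Bill 1, $201: fully absorbed by the deductible. Owner pays $201; OOP now $201. Insurer: $201 − $201 = $0.
Bill 2, $1,228: deductible takes $337, $891 remains; owner's 20% is $178.20. Owner owes $515.20 (running OOP $716.20). Insurer: $1,228 − $515.20 = $712.80.
Bill 3, $2,038: 20% coinsurance on $2,038 = $407.60. Owner owes $407.60 (running OOP $1,123.80). Insurer: $2,038 − $407.60 = $1,630.40.
Bill 4, $6,958: deductible already satisfied, so owner's share is 20% × $6,958 = $1,391.60. Owner pays $1,391.60; OOP now $2,515.40. Insurer: $6,958 − $1,391.60 = $5,566.40.

$5,566.40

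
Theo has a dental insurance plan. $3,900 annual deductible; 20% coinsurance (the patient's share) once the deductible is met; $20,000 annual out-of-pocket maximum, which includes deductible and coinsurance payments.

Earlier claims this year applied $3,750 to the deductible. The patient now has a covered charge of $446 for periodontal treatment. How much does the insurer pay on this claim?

Deductible still to meet: $3,900 − $3,750 = $150.
After the $150 deductible portion, $446 − $150 = $296 is subject to coinsurance.
Coinsurance: $296 × 20% = $59.20.
So the patient owes $150 + $59.20 = $209.20 before any cap.
Year-to-date out-of-pocket becomes $3,750 + $209.20 = $3,959.20, still under the $20,000 maximum, so no cap applies.
The insurer covers the remainder: $446 − $209.20 = $236.80.

$236.80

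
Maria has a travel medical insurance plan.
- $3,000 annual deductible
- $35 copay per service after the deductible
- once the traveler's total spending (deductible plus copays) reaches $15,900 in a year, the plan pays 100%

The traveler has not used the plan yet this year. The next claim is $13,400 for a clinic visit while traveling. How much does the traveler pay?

The full $3,000 deductible is still open; $3,000 of this bill applies to it.
The remaining $10,400 (= $13,400 − $3,000) moves to the copay.
Copay on this service: $35.
That puts the traveler's cost at $3,000 + $35 = $3,035 before any cap.
Year-to-date out-of-pocket becomes $0 + $3,035 = $3,035, still under the $15,900 maximum, so no cap applies.

$3,035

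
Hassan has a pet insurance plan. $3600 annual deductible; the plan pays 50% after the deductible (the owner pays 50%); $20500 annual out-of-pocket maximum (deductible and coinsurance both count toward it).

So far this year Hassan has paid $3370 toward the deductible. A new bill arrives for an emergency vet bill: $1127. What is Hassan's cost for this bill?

$678.50

$3370 of the $3600 deductible is already met, leaving $230.
The remaining $897 (= $1127 − $230) moves to coinsurance.
50% of $897 = $448.50 falls to the owner.
So the owner owes $230 + $448.50 = $678.50 before any cap.
Total out-of-pocket so far would be $3370 + $678.50 = $4048.50, below the $20500 cap — no reduction.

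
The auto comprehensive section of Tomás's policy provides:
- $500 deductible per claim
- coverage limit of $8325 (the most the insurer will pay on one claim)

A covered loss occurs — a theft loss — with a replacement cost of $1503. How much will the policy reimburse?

$1003

Subtract the deductible: $1503 − $500 = $1003.
$1003 ≤ $8325, so the limit doesn't bind; insurer pays $1003.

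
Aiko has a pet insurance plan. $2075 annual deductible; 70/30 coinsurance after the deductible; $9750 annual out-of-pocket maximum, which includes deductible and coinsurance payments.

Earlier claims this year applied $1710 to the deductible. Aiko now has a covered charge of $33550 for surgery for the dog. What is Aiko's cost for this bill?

$8040

$1710 of the $2075 deductible is already met, leaving $365.
The remaining $33185 (= $33550 − $365) moves to coinsurance.
30% of $33185 = $9955.50 falls to the owner.
So the owner owes $365 + $9955.50 = $10320.50 before any cap.
That would bring total out-of-pocket to $12030.50, past the $9750 cap. The owner is capped at $9750 − $1710 = $8040 on this claim.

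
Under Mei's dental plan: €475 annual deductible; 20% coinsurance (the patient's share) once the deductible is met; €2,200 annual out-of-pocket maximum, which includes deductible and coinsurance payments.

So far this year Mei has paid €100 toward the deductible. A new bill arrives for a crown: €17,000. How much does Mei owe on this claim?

Deductible still to meet: €475 − €100 = €375.
The remaining €16,625 (= €17,000 − €375) moves to coinsurance.
Patient's 20% share of €16,625 is €3,325.
That puts the patient's cost at €375 + €3,325 = €3,700 before any cap.
Adding €3,700 to the €100 already spent would give €3,800, which exceeds the €2,200 cap; the patient pays just €2,200 − €100 = €2,100.

€2,100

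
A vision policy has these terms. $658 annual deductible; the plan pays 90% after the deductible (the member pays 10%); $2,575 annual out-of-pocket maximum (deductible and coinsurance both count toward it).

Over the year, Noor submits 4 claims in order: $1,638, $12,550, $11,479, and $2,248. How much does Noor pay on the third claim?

#1 ($1,638): deductible takes $658, $980 remains; 10% of $980 = $98. Member owes $756 (running OOP $756).
#2 ($12,550): 10% coinsurance on $12,550 = $1,255. Cost to member: $1,255. OOP to date $2,011.
#3 ($11,479): 10% coinsurance on $11,479 = $1,147.90. Adding that to $2,011 gives $3,158.90, past the $2,575 cap; member pays only $2,575 − $2,011 = $564.

$564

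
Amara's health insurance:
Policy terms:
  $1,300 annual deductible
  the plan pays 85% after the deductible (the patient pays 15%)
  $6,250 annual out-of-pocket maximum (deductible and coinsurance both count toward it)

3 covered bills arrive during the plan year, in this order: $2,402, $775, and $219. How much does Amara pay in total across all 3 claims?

Bill 1, $2,402: deductible takes $1,300, $1,102 remains; coinsurance $1,102 × 15% = $165.30. Cost to patient: $1,465.30. OOP to date $1,465.30.
Bill 2, $775: deductible already satisfied, so patient's share is 15% × $775 = $116.25. Cost to patient: $116.25. OOP to date $1,581.55.
Bill 3, $219: deductible already satisfied, so patient's share is 15% × $219 = $32.85. Patient pays $32.85; OOP now $1,614.40.
Summing the patient's payments: $1,465.30 + $116.25 + $32.85 = $1,614.40.

$1,614.40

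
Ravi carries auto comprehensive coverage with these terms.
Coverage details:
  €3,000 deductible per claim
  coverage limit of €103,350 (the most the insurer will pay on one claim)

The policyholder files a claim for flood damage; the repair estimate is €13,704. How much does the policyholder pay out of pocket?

€3,000

Less the €3,000 deductible: €13,704 − €3,000 = €10,704.
€10,704 is within the €103,350 limit, so the insurer pays €10,704.
Policyholder's share is the uncovered remainder: €13,704 − €10,704 = €3,000.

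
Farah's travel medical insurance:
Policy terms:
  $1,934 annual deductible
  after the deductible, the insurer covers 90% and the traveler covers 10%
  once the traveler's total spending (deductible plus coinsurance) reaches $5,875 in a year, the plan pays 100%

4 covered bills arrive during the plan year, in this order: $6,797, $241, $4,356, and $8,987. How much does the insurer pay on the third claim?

#1 ($6,797): $1,934 finishes the deductible; $4,863 goes to coinsurance; 10% of $4,863 = $486.30. Traveler owes $2,420.30 (running OOP $2,420.30). Insurer: $6,797 − $2,420.30 = $4,376.70.
#2 ($241): deductible met; 10% of $241 = $24.10. Traveler pays $24.10; OOP now $2,444.40. Insurer: $241 − $24.10 = $216.90.
#3 ($4,356): deductible already satisfied, so traveler's share is 10% × $4,356 = $435.60. Traveler owes $435.60 (running OOP $2,880). Plan pays $4,356 − $435.60 = $3,920.40.

$3,920.40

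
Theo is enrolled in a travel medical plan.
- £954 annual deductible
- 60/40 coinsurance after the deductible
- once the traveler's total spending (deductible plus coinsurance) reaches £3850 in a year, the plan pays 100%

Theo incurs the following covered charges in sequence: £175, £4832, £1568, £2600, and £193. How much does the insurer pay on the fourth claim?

£1952.40

Claim 1 (£175): entire amount goes to the deductible. Traveler pays £175; OOP now £175. Insurer: £175 − £175 = £0.
Claim 2 (£4832): £779 to deductible, leaving £4053; 40% of £4053 = £1621.20. Traveler pays £2400.20; OOP now £2575.20. Insurer: £4832 − £2400.20 = £2431.80.
Claim 3 (£1568): deductible met; 40% of £1568 = £627.20. Cost to traveler: £627.20. OOP to date £3202.40. Plan pays £1568 − £627.20 = £940.80.
Claim 4 (£2600): deductible already satisfied, so traveler's share is 40% × £2600 = £1040. OOP would hit £4242.40 > £3850, so the cap limits the traveler to £3850 − £3202.40 = £647.60. Plan pays £2600 − £647.60 = £1952.40.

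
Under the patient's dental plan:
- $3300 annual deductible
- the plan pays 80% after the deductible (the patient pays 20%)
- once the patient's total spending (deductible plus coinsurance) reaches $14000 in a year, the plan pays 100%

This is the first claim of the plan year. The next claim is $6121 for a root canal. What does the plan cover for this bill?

The full $3300 deductible is still open; $3300 of this bill applies to it.
The remaining $2821 (= $6121 − $3300) moves to coinsurance.
20% of $2821 = $564.20 falls to the patient.
So the patient owes $3300 + $564.20 = $3864.20 before any cap.
Cumulative spending $0 + $3864.20 = $3864.20 stays under the $14000 maximum.
Insurer pays the balance: $6121 − $3864.20 = $2256.80.

$2256.80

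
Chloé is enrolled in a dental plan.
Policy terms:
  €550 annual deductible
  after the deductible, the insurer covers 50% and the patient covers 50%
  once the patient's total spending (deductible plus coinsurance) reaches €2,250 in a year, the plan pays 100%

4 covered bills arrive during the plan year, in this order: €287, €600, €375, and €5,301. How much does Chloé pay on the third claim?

€187.50

Bill 1, €287: fully absorbed by the deductible. Cost to patient: €287. OOP to date €287.
Bill 2, €600: €263 to deductible, leaving €337; coinsurance €337 × 50% = €168.50. Patient owes €431.50 (running OOP €718.50).
Bill 3, €375: deductible met; 50% of €375 = €187.50. Patient pays €187.50; OOP now €906.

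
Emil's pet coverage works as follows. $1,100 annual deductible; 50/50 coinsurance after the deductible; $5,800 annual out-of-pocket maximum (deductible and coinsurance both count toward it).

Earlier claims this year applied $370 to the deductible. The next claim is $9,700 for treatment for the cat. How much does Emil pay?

Deductible still to meet: $1,100 − $370 = $730.
After the $730 deductible portion, $9,700 − $730 = $8,970 is subject to coinsurance.
Owner's 50% share of $8,970 is $4,485.
That puts the owner's cost at $730 + $4,485 = $5,215 before any cap.
Cumulative spending $370 + $5,215 = $5,585 stays under the $5,800 maximum.

$5,215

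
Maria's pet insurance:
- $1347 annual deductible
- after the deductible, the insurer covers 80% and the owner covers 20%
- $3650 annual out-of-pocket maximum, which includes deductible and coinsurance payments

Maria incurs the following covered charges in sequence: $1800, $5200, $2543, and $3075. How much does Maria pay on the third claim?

#1 ($1800): $1347 to deductible, leaving $453; owner's 20% is $90.60. Owner owes $1437.60 (running OOP $1437.60).
#2 ($5200): deductible already satisfied, so owner's share is 20% × $5200 = $1040. Owner owes $1040 (running OOP $2477.60).
#3 ($2543): 20% coinsurance on $2543 = $508.60. Cost to owner: $508.60. OOP to date $2986.20.

$508.60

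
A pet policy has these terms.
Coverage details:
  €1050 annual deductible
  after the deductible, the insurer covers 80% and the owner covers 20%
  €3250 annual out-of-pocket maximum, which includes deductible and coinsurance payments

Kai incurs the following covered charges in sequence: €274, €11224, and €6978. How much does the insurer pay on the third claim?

Claim 1 — €274: fully absorbed by the deductible. Owner pays €274; OOP now €274. Plan pays €274 − €274 = €0.
Claim 2 — €11224: €776 to deductible, leaving €10448; 20% of €10448 = €2089.60. Owner pays €2865.60; OOP now €3139.60. Insurer: €11224 − €2865.60 = €8358.40.
Claim 3 — €6978: deductible met; 20% of €6978 = €1395.60. That would push OOP to €4535.20, over the €3250 cap, so owner pays €3250 − €3139.60 = €110.40. Insurer: €6978 − €110.40 = €6867.60.

€6867.60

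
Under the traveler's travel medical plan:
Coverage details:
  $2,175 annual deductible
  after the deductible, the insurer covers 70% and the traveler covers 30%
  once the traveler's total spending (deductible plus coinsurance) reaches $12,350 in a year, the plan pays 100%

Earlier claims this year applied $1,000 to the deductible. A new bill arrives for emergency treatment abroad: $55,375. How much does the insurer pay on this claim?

$1,000 of the $2,175 deductible is already met, leaving $1,175.
After the $1,175 deductible portion, $55,375 − $1,175 = $54,200 is subject to coinsurance.
30% of $54,200 = $16,260 falls to the traveler.
So the traveler owes $1,175 + $16,260 = $17,435 before any cap.
Year-to-date out-of-pocket would reach $1,000 + $17,435 = $18,435, above the $12,350 maximum, so the traveler pays only $12,350 − $1,000 = $11,350.
The insurer covers the remainder: $55,375 − $11,350 = $44,025.

$44,025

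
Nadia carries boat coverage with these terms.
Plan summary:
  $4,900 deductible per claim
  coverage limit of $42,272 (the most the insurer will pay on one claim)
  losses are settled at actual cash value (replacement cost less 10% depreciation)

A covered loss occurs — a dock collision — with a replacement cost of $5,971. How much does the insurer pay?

$473.90

At 10% depreciation, ACV = $5,971 − $597.10 = $5,373.90.
Subtract the deductible: $5,373.90 − $4,900 = $473.90.
$473.90 ≤ $42,272, so the limit doesn't bind; insurer pays $473.90.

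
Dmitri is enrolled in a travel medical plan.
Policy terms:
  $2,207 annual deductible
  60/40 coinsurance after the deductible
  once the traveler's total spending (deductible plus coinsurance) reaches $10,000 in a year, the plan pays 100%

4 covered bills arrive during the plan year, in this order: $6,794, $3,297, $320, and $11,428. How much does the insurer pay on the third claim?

$192

Claim 1 — $6,794: $2,207 to deductible, leaving $4,587; traveler's 40% is $1,834.80. Traveler owes $4,041.80 (running OOP $4,041.80). Plan pays $6,794 − $4,041.80 = $2,752.20.
Claim 2 — $3,297: deductible met; 40% of $3,297 = $1,318.80. Traveler owes $1,318.80 (running OOP $5,360.60). Insurer: $3,297 − $1,318.80 = $1,978.20.
Claim 3 — $320: deductible met; 40% of $320 = $128. Traveler owes $128 (running OOP $5,488.60). Plan pays $320 − $128 = $192.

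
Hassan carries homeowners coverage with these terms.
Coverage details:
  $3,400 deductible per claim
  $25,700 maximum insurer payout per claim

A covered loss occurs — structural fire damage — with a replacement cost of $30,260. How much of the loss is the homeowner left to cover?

Less the $3,400 deductible: $30,260 − $3,400 = $26,860.
$26,860 exceeds the $25,700 limit, so the insurer pays the limit: $25,700.
Homeowner's share is the uncovered remainder: $30,260 − $25,700 = $4,560.

$4,560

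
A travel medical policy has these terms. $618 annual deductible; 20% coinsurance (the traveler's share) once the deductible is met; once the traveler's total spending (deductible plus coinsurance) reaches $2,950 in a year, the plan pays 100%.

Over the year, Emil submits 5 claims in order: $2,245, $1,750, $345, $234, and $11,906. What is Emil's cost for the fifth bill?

#1 ($2,245): $618 to deductible, leaving $1,627; traveler's 20% is $325.40. Cost to traveler: $943.40. OOP to date $943.40.
#2 ($1,750): deductible already satisfied, so traveler's share is 20% × $1,750 = $350. Cost to traveler: $350. OOP to date $1,293.40.
#3 ($345): deductible met; 20% of $345 = $69. Cost to traveler: $69. OOP to date $1,362.40.
#4 ($234): deductible met; 20% of $234 = $46.80. Cost to traveler: $46.80. OOP to date $1,409.20.
#5 ($11,906): 20% coinsurance on $11,906 = $2,381.20. That would push OOP to $3,790.40, over the $2,950 cap, so traveler pays $2,950 − $1,409.20 = $1,540.80.

$1,540.80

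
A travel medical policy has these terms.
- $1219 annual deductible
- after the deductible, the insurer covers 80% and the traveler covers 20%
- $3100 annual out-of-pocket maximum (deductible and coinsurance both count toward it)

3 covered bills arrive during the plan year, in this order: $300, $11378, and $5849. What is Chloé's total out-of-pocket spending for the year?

$3100

Bill 1, $300: entire amount goes to the deductible. Traveler pays $300; OOP now $300.
Bill 2, $11378: deductible takes $919, $10459 remains; traveler's 20% is $2091.80. Claim cost before the cap: $919 + $2091.80 = $3010.80. That would push OOP to $3310.80, over the $3100 cap, so traveler pays $3100 − $300 = $2800.
Bill 3, $5849: deductible already satisfied, so traveler's share is 20% × $5849 = $1169.80. Adding that to $3100 gives $4269.80, past the $3100 cap; traveler pays only $3100 − $3100 = $0.
Summing the traveler's payments: $300 + $2800 + $0 = $3100.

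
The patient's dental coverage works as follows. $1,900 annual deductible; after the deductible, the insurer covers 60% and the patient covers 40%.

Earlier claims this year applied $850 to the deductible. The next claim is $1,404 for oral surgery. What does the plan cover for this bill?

Deductible still to meet: $1,900 − $850 = $1,050.
After the $1,050 deductible portion, $1,404 − $1,050 = $354 is subject to coinsurance.
Coinsurance: $354 × 40% = $141.60.
Patient responsibility: $1,050 + $141.60 = $1,191.60.
Insurer pays the balance: $1,404 − $1,191.60 = $212.40.

$212.40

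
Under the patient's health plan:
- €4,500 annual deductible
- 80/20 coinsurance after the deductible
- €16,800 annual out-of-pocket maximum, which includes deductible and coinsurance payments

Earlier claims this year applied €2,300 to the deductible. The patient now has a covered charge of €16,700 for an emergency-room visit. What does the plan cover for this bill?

€11,600

Deductible still to meet: €4,500 − €2,300 = €2,200.
That leaves €16,700 − €2,200 = €14,500 for coinsurance.
20% of €14,500 = €2,900 falls to the patient.
Patient responsibility before any cap: €2,200 + €2,900 = €5,100.
Cumulative spending €2,300 + €5,100 = €7,400 stays under the €16,800 maximum.
Insurer pays the balance: €16,700 − €5,100 = €11,600.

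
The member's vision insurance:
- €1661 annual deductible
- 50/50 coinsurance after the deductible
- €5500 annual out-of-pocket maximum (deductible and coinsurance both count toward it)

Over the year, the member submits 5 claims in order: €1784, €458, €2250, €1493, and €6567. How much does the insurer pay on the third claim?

Claim 1 (€1784): deductible takes €1661, €123 remains; 50% of €123 = €61.50. Member owes €1722.50 (running OOP €1722.50). Plan pays €1784 − €1722.50 = €61.50.
Claim 2 (€458): deductible met; 50% of €458 = €229. Member pays €229; OOP now €1951.50. Insurer: €458 − €229 = €229.
Claim 3 (€2250): 50% coinsurance on €2250 = €1125. Member owes €1125 (running OOP €3076.50). Plan pays €2250 − €1125 = €1125.

€1125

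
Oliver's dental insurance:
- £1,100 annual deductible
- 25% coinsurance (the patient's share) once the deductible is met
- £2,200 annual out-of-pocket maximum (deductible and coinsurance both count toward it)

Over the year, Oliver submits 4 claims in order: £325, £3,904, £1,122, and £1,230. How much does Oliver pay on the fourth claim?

£37.25

Claim 1 — £325: all of it applies to the deductible. Patient pays £325; OOP now £325.
Claim 2 — £3,904: deductible takes £775, £3,129 remains; patient's 25% is £782.25. Cost to patient: £1,557.25. OOP to date £1,882.25.
Claim 3 — £1,122: deductible already satisfied, so patient's share is 25% × £1,122 = £280.50. Cost to patient: £280.50. OOP to date £2,162.75.
Claim 4 — £1,230: deductible already satisfied, so patient's share is 25% × £1,230 = £307.50. OOP would hit £2,470.25 > £2,200, so the cap limits the patient to £2,200 − £2,162.75 = £37.25.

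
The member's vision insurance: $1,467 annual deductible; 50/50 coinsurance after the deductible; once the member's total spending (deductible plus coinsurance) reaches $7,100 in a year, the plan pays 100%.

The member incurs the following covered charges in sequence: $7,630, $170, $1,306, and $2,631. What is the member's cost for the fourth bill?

Claim 1 — $7,630: $1,467 finishes the deductible; $6,163 goes to coinsurance; 50% of $6,163 = $3,081.50. Member pays $4,548.50; OOP now $4,548.50.
Claim 2 — $170: deductible already satisfied, so member's share is 50% × $170 = $85. Member owes $85 (running OOP $4,633.50).
Claim 3 — $1,306: 50% coinsurance on $1,306 = $653. Member owes $653 (running OOP $5,286.50).
Claim 4 — $2,631: deductible met; 50% of $2,631 = $1,315.50. Member pays $1,315.50; OOP now $6,602.

$1,315.50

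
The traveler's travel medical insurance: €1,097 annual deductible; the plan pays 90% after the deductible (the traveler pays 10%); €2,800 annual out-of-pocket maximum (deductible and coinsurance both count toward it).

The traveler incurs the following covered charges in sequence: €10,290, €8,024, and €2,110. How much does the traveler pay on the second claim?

Claim 1 — €10,290: €1,097 finishes the deductible; €9,193 goes to coinsurance; 10% of €9,193 = €919.30. Cost to traveler: €2,016.30. OOP to date €2,016.30.
Claim 2 — €8,024: deductible met; 10% of €8,024 = €802.40. That would push OOP to €2,818.70, over the €2,800 cap, so traveler pays €2,800 − €2,016.30 = €783.70.

€783.70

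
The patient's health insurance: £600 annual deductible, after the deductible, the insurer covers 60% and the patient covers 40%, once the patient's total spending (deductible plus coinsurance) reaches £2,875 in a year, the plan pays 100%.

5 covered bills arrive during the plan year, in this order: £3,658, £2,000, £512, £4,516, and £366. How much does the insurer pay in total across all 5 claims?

Bill 1, £3,658: £600 to deductible, leaving £3,058; 40% of £3,058 = £1,223.20. Patient pays £1,823.20; OOP now £1,823.20. Plan pays £3,658 − £1,823.20 = £1,834.80.
Bill 2, £2,000: 40% coinsurance on £2,000 = £800. Patient owes £800 (running OOP £2,623.20). Insurer: £2,000 − £800 = £1,200.
Bill 3, £512: 40% coinsurance on £512 = £204.80. Patient pays £204.80; OOP now £2,828. Insurer: £512 − £204.80 = £307.20.
Bill 4, £4,516: 40% coinsurance on £4,516 = £1,806.40. Adding that to £2,828 gives £4,634.40, past the £2,875 cap; patient pays only £2,875 − £2,828 = £47. Insurer: £4,516 − £47 = £4,469.
Bill 5, £366: deductible met; 40% of £366 = £146.40. Adding that to £2,875 gives £3,021.40, past the £2,875 cap; patient pays only £2,875 − £2,875 = £0. Plan pays £366 − £0 = £366.
Insurer total = bills − patient's total = £11,052 − £2,875 = £8,177.

£8,177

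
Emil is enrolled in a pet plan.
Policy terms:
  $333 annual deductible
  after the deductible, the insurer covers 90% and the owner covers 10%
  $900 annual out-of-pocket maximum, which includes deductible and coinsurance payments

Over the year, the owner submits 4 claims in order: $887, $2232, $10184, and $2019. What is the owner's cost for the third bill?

Claim 1 ($887): $333 to deductible, leaving $554; 10% of $554 = $55.40. Cost to owner: $388.40. OOP to date $388.40.
Claim 2 ($2232): deductible met; 10% of $2232 = $223.20. Owner pays $223.20; OOP now $611.60.
Claim 3 ($10184): deductible met; 10% of $10184 = $1018.40. That would push OOP to $1630, over the $900 cap, so owner pays $900 − $611.60 = $288.40.

$288.40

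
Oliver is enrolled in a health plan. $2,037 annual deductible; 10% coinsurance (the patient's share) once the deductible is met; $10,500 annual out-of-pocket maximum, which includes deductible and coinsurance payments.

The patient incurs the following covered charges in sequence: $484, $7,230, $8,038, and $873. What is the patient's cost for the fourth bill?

$87.30

Claim 1 — $484: all of it applies to the deductible. Patient pays $484; OOP now $484.
Claim 2 — $7,230: deductible takes $1,553, $5,677 remains; patient's 10% is $567.70. Patient pays $2,120.70; OOP now $2,604.70.
Claim 3 — $8,038: deductible already satisfied, so patient's share is 10% × $8,038 = $803.80. Patient owes $803.80 (running OOP $3,408.50).
Claim 4 — $873: deductible already satisfied, so patient's share is 10% × $873 = $87.30. Cost to patient: $87.30. OOP to date $3,495.80.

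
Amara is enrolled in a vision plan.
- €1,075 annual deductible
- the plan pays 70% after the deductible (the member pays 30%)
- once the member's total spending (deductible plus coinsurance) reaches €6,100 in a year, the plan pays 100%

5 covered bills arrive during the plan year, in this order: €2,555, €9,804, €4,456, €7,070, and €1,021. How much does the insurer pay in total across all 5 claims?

Claim 1 (€2,555): €1,075 to deductible, leaving €1,480; member's 30% is €444. Member owes €1,519 (running OOP €1,519). Insurer: €2,555 − €1,519 = €1,036.
Claim 2 (€9,804): deductible already satisfied, so member's share is 30% × €9,804 = €2,941.20. Cost to member: €2,941.20. OOP to date €4,460.20. Plan pays €9,804 − €2,941.20 = €6,862.80.
Claim 3 (€4,456): 30% coinsurance on €4,456 = €1,336.80. Cost to member: €1,336.80. OOP to date €5,797. Insurer: €4,456 − €1,336.80 = €3,119.20.
Claim 4 (€7,070): deductible already satisfied, so member's share is 30% × €7,070 = €2,121. That would push OOP to €7,918, over the €6,100 cap, so member pays €6,100 − €5,797 = €303. Insurer: €7,070 − €303 = €6,767.
Claim 5 (€1,021): deductible met; 30% of €1,021 = €306.30. That would push OOP to €6,406.30, over the €6,100 cap, so member pays €6,100 − €6,100 = €0. Plan pays €1,021 − €0 = €1,021.
Insurer total: €1,036 + €6,862.80 + €3,119.20 + €6,767 + €1,021 = €18,806.

€18,806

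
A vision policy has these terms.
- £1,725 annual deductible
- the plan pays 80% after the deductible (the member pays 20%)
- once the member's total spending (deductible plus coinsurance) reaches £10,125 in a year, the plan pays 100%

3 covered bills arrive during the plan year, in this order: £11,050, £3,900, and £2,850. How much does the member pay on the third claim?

Bill 1, £11,050: £1,725 to deductible, leaving £9,325; coinsurance £9,325 × 20% = £1,865. Member owes £3,590 (running OOP £3,590).
Bill 2, £3,900: deductible met; 20% of £3,900 = £780. Member pays £780; OOP now £4,370.
Bill 3, £2,850: 20% coinsurance on £2,850 = £570. Member pays £570; OOP now £4,940.

£570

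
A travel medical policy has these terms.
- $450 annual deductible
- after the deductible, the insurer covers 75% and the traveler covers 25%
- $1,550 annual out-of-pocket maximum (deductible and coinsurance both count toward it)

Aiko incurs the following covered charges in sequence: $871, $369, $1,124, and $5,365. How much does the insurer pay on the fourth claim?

$4,743.50

Claim 1 ($871): $450 to deductible, leaving $421; traveler's 25% is $105.25. Traveler owes $555.25 (running OOP $555.25). Insurer: $871 − $555.25 = $315.75.
Claim 2 ($369): deductible already satisfied, so traveler's share is 25% × $369 = $92.25. Traveler owes $92.25 (running OOP $647.50). Plan pays $369 − $92.25 = $276.75.
Claim 3 ($1,124): deductible already satisfied, so traveler's share is 25% × $1,124 = $281. Traveler pays $281; OOP now $928.50. Plan pays $1,124 − $281 = $843.
Claim 4 ($5,365): 25% coinsurance on $5,365 = $1,341.25. Adding that to $928.50 gives $2,269.75, past the $1,550 cap; traveler pays only $1,550 − $928.50 = $621.50. Insurer: $5,365 − $621.50 = $4,743.50.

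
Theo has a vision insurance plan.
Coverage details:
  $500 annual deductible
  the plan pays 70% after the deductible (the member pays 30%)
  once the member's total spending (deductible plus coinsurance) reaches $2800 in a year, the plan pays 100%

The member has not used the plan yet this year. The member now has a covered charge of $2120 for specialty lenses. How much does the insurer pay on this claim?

$1134

The full $500 deductible is still open; $500 of this bill applies to it.
That leaves $2120 − $500 = $1620 for coinsurance.
Coinsurance: $1620 × 30% = $486.
So the member owes $500 + $486 = $986 before any cap.
Year-to-date out-of-pocket becomes $0 + $986 = $986, still under the $2800 maximum, so no cap applies.
Insurer pays the balance: $2120 − $986 = $1134.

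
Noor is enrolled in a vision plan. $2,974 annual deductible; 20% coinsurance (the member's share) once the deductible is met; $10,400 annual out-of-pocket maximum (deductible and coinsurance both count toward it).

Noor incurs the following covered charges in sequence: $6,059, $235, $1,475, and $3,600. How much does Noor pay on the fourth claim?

$720

Claim 1 ($6,059): deductible takes $2,974, $3,085 remains; member's 20% is $617. Cost to member: $3,591. OOP to date $3,591.
Claim 2 ($235): deductible met; 20% of $235 = $47. Member pays $47; OOP now $3,638.
Claim 3 ($1,475): deductible met; 20% of $1,475 = $295. Member owes $295 (running OOP $3,933).
Claim 4 ($3,600): deductible met; 20% of $3,600 = $720. Member pays $720; OOP now $4,653.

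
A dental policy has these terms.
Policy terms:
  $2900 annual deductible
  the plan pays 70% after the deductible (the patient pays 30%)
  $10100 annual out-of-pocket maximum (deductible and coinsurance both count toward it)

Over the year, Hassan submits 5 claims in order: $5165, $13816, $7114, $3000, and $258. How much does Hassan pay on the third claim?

$2134.20

Claim 1 — $5165: $2900 to deductible, leaving $2265; 30% of $2265 = $679.50. Patient pays $3579.50; OOP now $3579.50.
Claim 2 — $13816: 30% coinsurance on $13816 = $4144.80. Cost to patient: $4144.80. OOP to date $7724.30.
Claim 3 — $7114: deductible already satisfied, so patient's share is 30% × $7114 = $2134.20. Patient owes $2134.20 (running OOP $9858.50).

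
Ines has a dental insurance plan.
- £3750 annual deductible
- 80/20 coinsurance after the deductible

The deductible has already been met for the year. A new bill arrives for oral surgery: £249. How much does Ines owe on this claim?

£49.80

The deductible is already satisfied, so the full bill goes to coinsurance.
20% of £249 = £49.80 falls to the patient.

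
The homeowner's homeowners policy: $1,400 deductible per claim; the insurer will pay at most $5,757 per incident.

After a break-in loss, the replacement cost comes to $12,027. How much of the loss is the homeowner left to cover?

After the deductible, $12,027 − $1,400 = $10,627 remains.
Since $10,627 > $5,757, the payout is capped at $5,757.
Homeowner's share is the uncovered remainder: $12,027 − $5,757 = $6,270.

$6,270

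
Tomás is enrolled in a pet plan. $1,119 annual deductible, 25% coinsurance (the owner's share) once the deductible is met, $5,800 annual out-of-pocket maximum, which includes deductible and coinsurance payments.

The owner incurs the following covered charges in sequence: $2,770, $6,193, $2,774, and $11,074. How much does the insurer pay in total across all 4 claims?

Claim 1 ($2,770): $1,119 finishes the deductible; $1,651 goes to coinsurance; 25% of $1,651 = $412.75. Owner pays $1,531.75; OOP now $1,531.75. Insurer: $2,770 − $1,531.75 = $1,238.25.
Claim 2 ($6,193): deductible already satisfied, so owner's share is 25% × $6,193 = $1,548.25. Owner owes $1,548.25 (running OOP $3,080). Insurer: $6,193 − $1,548.25 = $4,644.75.
Claim 3 ($2,774): deductible already satisfied, so owner's share is 25% × $2,774 = $693.50. Cost to owner: $693.50. OOP to date $3,773.50. Insurer: $2,774 − $693.50 = $2,080.50.
Claim 4 ($11,074): deductible already satisfied, so owner's share is 25% × $11,074 = $2,768.50. OOP would hit $6,542 > $5,800, so the cap limits the owner to $5,800 − $3,773.50 = $2,026.50. Insurer: $11,074 − $2,026.50 = $9,047.50.
Insurer total = bills − owner's total = $22,811 − $5,800 = $17,011.

$17,011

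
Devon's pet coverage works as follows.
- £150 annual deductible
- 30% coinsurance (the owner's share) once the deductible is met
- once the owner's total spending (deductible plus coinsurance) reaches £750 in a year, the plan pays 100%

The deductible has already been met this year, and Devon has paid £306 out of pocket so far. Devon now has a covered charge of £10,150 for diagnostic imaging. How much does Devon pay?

£444

With the deductible met, the entire £10,150 is subject to coinsurance.
Owner's 30% share of £10,150 is £3,045.
Year-to-date out-of-pocket would reach £306 + £3,045 = £3,351, above the £750 maximum, so the owner pays only £750 − £306 = £444.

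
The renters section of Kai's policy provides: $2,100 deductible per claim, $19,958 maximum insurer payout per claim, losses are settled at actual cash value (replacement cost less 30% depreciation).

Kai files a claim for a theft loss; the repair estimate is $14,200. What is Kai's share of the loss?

$6,360

Actual cash value after 30% depreciation: $14,200 × 70% = $9,940.
After the deductible, $9,940 − $2,100 = $7,840 remains.
$7,840 is within the $19,958 limit, so the insurer pays $7,840.
The tenant bears the rest of the original loss: $14,200 − $7,840 = $6,360.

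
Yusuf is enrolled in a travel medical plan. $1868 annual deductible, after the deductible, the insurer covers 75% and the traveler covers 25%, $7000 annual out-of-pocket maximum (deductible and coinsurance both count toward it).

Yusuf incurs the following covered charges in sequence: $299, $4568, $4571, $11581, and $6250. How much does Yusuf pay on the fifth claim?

$344.25

Claim 1 ($299): fully absorbed by the deductible. Traveler owes $299 (running OOP $299).
Claim 2 ($4568): deductible takes $1569, $2999 remains; 25% of $2999 = $749.75. Traveler pays $2318.75; OOP now $2617.75.
Claim 3 ($4571): deductible already satisfied, so traveler's share is 25% × $4571 = $1142.75. Cost to traveler: $1142.75. OOP to date $3760.50.
Claim 4 ($11581): 25% coinsurance on $11581 = $2895.25. Traveler pays $2895.25; OOP now $6655.75.
Claim 5 ($6250): 25% coinsurance on $6250 = $1562.50. That would push OOP to $8218.25, over the $7000 cap, so traveler pays $7000 − $6655.75 = $344.25.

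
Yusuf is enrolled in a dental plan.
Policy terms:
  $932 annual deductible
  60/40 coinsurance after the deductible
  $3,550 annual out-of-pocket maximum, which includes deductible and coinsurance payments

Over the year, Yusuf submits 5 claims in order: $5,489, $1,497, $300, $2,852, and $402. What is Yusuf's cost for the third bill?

$120

Bill 1, $5,489: $932 to deductible, leaving $4,557; 40% of $4,557 = $1,822.80. Cost to patient: $2,754.80. OOP to date $2,754.80.
Bill 2, $1,497: deductible met; 40% of $1,497 = $598.80. Patient pays $598.80; OOP now $3,353.60.
Bill 3, $300: deductible met; 40% of $300 = $120. Patient pays $120; OOP now $3,473.60.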